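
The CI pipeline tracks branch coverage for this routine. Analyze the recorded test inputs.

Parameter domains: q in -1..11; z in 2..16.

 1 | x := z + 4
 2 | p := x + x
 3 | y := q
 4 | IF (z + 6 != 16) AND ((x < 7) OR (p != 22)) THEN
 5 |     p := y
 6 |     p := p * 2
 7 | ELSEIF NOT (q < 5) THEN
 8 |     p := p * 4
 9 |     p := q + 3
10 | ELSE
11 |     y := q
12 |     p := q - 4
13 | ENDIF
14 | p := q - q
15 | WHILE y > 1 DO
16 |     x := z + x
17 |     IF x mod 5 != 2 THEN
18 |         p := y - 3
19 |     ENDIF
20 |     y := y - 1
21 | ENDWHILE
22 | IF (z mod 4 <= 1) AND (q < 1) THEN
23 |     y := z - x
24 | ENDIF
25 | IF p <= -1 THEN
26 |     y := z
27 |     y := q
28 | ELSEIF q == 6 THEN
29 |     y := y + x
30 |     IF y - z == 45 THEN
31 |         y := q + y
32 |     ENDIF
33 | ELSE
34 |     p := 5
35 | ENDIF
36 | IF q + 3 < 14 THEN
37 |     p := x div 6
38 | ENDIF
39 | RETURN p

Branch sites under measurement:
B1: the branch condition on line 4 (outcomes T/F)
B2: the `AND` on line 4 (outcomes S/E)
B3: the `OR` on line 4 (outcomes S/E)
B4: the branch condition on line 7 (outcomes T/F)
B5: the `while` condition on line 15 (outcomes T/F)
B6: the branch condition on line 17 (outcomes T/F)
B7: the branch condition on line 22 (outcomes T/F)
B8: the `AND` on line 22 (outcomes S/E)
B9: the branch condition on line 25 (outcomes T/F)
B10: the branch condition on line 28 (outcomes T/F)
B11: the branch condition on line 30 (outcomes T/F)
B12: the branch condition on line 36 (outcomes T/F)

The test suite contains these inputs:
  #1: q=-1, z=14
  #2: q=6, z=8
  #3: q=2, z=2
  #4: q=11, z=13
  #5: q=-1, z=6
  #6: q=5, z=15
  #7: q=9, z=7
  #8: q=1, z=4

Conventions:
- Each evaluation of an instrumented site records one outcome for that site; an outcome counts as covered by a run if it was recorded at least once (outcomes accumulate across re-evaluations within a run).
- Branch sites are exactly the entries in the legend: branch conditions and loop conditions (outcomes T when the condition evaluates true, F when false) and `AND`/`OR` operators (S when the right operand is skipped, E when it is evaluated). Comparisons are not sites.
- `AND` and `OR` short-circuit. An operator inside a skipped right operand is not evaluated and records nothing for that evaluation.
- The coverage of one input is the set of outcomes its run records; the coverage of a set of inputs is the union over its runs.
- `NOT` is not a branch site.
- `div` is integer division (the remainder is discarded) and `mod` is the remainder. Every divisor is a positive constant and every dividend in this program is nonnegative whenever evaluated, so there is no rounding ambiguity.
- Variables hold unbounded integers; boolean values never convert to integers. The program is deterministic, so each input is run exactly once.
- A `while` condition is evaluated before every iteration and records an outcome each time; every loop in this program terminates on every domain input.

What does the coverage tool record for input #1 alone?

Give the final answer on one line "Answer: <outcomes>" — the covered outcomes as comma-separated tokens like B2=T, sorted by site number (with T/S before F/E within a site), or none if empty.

Simulating input #1 (q=-1, z=14) step by step:
  B2->E, B3->E, B1->T, B5->F, B8->S, B7->F, B9->F, B10->F, B12->T
collecting distinct outcomes: B1=T, B2=E, B3=E, B5=F, B7=F, B8=S, B9=F, B10=F, B12=T

Answer: B1=T, B2=E, B3=E, B5=F, B7=F, B8=S, B9=F, B10=F, B12=T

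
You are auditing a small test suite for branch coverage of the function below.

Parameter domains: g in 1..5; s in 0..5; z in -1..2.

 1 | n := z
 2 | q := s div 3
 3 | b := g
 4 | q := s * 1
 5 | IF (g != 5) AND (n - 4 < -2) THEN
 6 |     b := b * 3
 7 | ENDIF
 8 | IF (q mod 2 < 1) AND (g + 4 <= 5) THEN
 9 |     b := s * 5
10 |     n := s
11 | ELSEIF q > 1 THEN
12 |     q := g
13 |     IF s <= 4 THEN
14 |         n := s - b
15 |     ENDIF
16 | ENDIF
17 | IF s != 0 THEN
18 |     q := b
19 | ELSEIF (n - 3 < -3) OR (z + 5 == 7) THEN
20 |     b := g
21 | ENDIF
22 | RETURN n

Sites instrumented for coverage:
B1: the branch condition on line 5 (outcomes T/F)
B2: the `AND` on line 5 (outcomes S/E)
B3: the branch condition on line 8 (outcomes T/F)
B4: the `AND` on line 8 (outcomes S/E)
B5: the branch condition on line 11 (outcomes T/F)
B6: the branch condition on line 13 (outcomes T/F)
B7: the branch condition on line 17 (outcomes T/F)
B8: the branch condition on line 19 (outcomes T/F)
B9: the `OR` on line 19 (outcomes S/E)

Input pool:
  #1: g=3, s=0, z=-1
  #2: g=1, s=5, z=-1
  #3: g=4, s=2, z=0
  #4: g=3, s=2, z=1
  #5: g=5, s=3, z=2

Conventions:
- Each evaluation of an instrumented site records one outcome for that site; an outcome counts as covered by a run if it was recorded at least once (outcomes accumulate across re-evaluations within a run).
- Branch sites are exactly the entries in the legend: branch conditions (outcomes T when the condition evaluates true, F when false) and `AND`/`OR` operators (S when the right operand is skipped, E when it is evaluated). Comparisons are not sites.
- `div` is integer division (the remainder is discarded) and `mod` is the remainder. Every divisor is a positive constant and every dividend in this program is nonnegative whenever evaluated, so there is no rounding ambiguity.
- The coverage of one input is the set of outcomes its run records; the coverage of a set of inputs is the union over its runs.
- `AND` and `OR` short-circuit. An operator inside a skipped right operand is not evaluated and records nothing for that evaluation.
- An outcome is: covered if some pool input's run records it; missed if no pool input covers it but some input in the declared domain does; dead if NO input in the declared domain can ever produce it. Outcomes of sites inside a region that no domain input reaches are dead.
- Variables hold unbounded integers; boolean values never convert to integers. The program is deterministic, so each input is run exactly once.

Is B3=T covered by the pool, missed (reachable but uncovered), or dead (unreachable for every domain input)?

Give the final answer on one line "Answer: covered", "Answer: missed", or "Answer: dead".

no pool input records B3=T
but domain input (g=1, s=0, z=-1) does record it -> reachable, so missed

Answer: missed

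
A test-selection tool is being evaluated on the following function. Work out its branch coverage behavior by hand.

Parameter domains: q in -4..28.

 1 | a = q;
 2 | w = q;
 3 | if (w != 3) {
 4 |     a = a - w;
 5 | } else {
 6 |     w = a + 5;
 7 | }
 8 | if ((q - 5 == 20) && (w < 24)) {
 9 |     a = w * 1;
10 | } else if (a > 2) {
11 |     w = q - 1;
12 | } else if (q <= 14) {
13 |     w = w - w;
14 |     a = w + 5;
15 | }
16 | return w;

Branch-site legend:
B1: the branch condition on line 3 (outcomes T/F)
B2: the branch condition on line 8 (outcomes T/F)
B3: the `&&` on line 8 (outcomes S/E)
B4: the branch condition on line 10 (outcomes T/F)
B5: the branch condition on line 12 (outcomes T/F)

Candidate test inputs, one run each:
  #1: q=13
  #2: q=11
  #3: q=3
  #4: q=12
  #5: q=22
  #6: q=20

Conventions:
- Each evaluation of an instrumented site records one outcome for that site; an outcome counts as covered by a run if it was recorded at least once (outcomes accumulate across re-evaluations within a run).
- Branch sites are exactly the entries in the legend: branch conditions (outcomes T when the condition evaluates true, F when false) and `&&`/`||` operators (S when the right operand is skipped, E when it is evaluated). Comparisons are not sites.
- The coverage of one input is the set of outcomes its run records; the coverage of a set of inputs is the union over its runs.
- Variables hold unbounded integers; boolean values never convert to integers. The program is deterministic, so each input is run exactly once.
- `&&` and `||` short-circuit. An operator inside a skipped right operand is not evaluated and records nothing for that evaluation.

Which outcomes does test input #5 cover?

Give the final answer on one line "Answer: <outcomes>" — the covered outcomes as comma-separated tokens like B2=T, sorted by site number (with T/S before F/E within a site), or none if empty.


Event log for input #5 (q=22):
  B1->T, B3->S, B2->F, B4->F, B5->F
collecting distinct outcomes: B1=T, B2=F, B3=S, B4=F, B5=F
Answer: B1=T, B2=F, B3=S, B4=F, B5=F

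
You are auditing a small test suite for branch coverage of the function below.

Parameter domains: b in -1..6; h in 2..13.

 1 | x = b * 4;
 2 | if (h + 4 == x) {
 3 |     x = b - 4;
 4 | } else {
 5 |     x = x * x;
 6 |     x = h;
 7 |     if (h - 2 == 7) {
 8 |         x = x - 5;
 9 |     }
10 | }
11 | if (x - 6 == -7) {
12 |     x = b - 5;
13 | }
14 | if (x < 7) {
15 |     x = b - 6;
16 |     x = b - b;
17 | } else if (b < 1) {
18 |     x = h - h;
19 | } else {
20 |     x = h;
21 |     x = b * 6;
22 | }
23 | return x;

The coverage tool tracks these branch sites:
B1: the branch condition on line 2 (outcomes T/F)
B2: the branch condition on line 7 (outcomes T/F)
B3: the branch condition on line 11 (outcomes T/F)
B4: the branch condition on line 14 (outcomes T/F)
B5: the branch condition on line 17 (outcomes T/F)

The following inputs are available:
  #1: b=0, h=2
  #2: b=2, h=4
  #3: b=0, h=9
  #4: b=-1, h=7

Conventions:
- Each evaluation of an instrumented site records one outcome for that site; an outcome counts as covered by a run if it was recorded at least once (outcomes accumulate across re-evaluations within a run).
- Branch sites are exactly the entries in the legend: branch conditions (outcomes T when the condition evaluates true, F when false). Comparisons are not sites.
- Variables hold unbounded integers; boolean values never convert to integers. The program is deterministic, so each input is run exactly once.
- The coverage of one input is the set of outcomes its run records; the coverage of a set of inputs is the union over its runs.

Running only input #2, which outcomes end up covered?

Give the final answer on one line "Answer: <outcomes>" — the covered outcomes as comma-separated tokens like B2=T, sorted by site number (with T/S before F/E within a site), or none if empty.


Tracing the run of input #2 (b=2, h=4):
  B1->T, B3->F, B4->T
distinct outcomes covered: B1=T, B3=F, B4=T
Answer: B1=T, B3=F, B4=T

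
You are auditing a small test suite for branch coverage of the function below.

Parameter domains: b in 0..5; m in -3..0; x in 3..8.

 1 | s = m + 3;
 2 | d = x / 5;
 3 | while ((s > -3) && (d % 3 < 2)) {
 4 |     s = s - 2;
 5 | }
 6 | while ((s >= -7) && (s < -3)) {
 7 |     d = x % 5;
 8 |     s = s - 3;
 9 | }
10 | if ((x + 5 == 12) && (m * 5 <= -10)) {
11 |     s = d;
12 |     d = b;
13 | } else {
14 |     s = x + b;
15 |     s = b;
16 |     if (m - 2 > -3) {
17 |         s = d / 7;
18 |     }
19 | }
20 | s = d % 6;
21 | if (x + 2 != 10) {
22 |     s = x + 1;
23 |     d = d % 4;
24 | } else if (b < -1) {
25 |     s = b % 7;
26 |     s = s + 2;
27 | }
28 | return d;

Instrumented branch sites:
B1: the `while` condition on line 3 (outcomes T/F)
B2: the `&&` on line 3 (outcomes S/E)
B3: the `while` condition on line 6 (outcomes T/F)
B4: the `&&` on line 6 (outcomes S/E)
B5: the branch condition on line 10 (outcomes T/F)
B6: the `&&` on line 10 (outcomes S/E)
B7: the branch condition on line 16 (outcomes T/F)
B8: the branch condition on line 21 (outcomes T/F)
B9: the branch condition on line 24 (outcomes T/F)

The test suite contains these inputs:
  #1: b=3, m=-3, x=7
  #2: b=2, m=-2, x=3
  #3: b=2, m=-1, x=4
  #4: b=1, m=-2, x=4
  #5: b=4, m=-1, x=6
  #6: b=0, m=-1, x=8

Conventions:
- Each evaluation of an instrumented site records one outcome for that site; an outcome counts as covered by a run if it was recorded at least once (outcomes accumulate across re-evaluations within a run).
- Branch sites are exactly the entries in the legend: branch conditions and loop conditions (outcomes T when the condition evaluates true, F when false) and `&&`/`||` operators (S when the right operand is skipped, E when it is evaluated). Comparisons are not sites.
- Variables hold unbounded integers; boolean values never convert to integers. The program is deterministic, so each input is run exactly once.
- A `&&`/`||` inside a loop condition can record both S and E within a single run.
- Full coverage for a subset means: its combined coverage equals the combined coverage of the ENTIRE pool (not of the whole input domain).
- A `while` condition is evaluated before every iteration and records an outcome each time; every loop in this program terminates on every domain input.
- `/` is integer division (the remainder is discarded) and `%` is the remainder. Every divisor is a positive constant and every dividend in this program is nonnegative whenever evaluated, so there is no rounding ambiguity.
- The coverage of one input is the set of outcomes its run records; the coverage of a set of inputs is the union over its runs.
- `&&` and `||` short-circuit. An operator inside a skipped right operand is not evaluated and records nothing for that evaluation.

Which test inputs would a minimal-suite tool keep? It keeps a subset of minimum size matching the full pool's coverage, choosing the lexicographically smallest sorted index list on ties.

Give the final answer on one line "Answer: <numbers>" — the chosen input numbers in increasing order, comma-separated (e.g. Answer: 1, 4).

run #1 (b=3, m=-3, x=7) records B1=T, B1=F, B2=S, B2=E, B3=T, B3=F, B4=S, B4=E, B5=T, B6=E, B8=T
run #2 (b=2, m=-2, x=3) records B1=T, B1=F, B2=S, B2=E, B3=F, B4=E, B5=F, B6=S, B7=F, B8=T
run #3 (b=2, m=-1, x=4) records B1=T, B1=F, B2=S, B2=E, B3=T, B3=F, B4=S, B4=E, B5=F, B6=S, B7=F, B8=T
run #4 (b=1, m=-2, x=4) records B1=T, B1=F, B2=S, B2=E, B3=F, B4=E, B5=F, B6=S, B7=F, B8=T
run #5 (b=4, m=-1, x=6) records B1=T, B1=F, B2=S, B2=E, B3=T, B3=F, B4=S, B4=E, B5=F, B6=S, B7=F, B8=T
run #6 (b=0, m=-1, x=8) records B1=T, B1=F, B2=S, B2=E, B3=T, B3=F, B4=S, B4=E, B5=F, B6=S, B7=F, B8=F, B9=F
pool-wide coverage (16 outcomes): B1=T, B1=F, B2=S, B2=E, B3=T, B3=F, B4=S, B4=E, B5=T, B5=F, B6=S, B6=E, B7=F, B8=T, B8=F, B9=F
no size-1 subset reaches all 16 outcomes (best union: 13/16)
at size 2, {1, 6} reaches all 16 outcomes; every lexicographically earlier size-2 subset fails

Answer: 1, 6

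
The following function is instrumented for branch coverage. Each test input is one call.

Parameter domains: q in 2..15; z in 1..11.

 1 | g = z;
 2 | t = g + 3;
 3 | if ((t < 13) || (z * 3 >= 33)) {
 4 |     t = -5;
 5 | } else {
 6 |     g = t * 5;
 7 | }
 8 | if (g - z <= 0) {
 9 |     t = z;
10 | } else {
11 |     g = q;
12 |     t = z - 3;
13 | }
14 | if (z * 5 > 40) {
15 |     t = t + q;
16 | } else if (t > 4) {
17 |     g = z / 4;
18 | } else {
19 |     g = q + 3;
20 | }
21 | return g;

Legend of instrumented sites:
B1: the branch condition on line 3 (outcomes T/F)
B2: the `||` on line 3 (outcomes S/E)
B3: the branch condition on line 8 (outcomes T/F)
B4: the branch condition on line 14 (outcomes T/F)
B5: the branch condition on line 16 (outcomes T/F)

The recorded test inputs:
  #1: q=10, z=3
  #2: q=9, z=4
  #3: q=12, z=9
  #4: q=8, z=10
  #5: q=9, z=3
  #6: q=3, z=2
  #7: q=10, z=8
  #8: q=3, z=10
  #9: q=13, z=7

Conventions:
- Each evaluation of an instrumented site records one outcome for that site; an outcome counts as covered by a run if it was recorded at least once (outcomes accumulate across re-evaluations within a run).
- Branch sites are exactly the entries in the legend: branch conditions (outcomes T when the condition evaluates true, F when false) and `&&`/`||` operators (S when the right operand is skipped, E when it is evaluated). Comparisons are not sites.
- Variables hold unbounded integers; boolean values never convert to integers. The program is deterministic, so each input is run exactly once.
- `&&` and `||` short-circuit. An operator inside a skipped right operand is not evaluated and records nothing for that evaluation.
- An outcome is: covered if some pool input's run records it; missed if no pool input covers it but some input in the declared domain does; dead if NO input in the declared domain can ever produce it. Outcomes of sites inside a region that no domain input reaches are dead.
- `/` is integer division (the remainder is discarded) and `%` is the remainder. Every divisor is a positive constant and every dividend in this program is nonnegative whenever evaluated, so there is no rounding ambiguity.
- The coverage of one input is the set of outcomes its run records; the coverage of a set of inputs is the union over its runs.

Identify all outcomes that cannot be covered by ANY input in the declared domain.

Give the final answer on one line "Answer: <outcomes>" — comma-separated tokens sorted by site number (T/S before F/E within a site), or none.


checking every outcome against all 154 domain inputs:
  reachable outcomes have witnesses, e.g. B1=T (e.g. q=2, z=1), B1=F (e.g. q=2, z=10), B2=S (e.g. q=2, z=1), B2=E (e.g. q=2, z=10)
Answer: none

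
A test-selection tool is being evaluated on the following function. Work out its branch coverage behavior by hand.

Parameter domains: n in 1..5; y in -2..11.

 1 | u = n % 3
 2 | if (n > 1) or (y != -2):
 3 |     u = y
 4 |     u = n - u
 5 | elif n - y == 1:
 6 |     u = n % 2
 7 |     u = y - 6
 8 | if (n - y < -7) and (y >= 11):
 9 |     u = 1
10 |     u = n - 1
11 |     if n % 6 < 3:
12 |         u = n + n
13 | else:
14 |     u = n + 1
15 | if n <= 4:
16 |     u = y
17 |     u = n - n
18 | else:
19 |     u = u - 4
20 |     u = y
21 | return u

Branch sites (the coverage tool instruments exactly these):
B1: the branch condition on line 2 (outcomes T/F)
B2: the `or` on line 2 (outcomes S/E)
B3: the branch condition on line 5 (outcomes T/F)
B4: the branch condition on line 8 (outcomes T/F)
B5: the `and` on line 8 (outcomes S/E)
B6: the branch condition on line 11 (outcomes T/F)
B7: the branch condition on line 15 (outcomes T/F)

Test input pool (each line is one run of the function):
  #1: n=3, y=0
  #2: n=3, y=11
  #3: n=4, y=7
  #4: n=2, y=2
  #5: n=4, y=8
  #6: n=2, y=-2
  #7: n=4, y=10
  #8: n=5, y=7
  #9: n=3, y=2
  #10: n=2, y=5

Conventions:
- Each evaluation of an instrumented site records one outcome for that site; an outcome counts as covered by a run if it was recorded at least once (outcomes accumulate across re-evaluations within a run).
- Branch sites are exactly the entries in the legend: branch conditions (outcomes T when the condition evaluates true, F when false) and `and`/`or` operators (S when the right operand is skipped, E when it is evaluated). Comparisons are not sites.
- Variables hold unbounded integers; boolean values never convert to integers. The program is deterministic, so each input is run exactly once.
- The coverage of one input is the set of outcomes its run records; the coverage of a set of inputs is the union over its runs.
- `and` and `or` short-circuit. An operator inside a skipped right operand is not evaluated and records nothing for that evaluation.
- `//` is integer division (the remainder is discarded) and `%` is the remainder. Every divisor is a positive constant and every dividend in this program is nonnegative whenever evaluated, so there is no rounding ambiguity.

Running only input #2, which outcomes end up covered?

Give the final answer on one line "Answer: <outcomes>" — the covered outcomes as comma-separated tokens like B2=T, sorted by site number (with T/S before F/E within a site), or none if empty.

Event log for input #2 (n=3, y=11):
  B2->S, B1->T, B5->E, B4->T, B6->F, B7->T
as a set, this run covers: B1=T, B2=S, B4=T, B5=E, B6=F, B7=T

Answer: B1=T, B2=S, B4=T, B5=E, B6=F, B7=T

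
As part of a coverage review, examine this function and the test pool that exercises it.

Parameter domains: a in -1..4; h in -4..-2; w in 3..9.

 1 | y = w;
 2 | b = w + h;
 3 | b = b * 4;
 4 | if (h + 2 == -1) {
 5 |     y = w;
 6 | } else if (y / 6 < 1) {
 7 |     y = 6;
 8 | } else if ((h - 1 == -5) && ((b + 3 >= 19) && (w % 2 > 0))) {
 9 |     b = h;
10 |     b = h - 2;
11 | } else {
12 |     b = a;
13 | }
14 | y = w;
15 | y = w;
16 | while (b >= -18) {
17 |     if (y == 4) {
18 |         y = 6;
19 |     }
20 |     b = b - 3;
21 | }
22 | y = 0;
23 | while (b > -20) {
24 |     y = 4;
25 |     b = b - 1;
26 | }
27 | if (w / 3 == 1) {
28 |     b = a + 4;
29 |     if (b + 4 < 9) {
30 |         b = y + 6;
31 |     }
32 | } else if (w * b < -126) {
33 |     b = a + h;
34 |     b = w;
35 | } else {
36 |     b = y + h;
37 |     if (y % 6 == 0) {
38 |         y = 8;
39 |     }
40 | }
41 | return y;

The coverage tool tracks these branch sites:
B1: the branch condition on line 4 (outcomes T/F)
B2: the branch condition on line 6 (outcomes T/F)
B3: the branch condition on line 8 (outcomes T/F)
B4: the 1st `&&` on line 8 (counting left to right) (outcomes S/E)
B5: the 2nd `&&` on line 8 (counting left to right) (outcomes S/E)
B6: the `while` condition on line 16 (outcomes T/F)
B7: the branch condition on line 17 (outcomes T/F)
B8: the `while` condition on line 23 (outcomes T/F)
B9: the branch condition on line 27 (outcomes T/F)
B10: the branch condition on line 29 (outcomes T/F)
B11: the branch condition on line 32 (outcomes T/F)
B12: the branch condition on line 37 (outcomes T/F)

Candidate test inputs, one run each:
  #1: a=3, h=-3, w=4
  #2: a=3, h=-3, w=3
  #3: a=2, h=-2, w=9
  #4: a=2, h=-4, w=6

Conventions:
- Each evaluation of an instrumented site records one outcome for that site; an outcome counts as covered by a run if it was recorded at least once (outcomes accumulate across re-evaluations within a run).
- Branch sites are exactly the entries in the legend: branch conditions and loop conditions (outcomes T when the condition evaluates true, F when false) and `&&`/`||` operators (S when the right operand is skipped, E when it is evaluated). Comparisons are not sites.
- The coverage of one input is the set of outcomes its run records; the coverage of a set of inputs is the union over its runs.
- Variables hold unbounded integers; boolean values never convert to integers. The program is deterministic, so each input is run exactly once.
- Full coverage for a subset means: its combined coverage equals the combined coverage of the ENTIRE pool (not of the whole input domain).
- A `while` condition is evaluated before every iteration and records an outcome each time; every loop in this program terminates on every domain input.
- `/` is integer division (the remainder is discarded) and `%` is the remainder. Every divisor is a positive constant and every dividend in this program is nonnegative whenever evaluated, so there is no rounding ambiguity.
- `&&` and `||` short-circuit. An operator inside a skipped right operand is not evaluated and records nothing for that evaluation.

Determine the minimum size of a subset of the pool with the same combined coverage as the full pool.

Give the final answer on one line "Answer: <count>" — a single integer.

#1 (a=3, h=-3, w=4) -> covered: B1=T, B6=T, B6=F, B7=T, B7=F, B8=F, B9=T, B10=F
#2 (a=3, h=-3, w=3) -> covered: B1=T, B6=T, B6=F, B7=F, B8=F, B9=T, B10=F
#3 (a=2, h=-2, w=9) -> covered: B1=F, B2=F, B3=F, B4=S, B6=T, B6=F, B7=F, B8=T, B8=F, B9=F, B11=T
#4 (a=2, h=-4, w=6) -> covered: B1=F, B2=F, B3=F, B4=E, B5=S, B6=T, B6=F, B7=F, B8=T, B8=F, B9=F, B11=F, B12=F
together the pool reaches 19 outcomes: B1=T, B1=F, B2=F, B3=F, B4=S, B4=E, B5=S, B6=T, B6=F, B7=T, B7=F, B8=T, B8=F, B9=T, B9=F, B10=F, B11=T, B11=F, B12=F
checked all size-1 subsets: none covers 19 outcomes (max 13/19)
checked all size-2 subsets: none covers 19 outcomes (max 17/19)
size 3: inputs {1, 3, 4} cover all 19 outcomes, and no lexicographically smaller subset of this size does

Answer: 3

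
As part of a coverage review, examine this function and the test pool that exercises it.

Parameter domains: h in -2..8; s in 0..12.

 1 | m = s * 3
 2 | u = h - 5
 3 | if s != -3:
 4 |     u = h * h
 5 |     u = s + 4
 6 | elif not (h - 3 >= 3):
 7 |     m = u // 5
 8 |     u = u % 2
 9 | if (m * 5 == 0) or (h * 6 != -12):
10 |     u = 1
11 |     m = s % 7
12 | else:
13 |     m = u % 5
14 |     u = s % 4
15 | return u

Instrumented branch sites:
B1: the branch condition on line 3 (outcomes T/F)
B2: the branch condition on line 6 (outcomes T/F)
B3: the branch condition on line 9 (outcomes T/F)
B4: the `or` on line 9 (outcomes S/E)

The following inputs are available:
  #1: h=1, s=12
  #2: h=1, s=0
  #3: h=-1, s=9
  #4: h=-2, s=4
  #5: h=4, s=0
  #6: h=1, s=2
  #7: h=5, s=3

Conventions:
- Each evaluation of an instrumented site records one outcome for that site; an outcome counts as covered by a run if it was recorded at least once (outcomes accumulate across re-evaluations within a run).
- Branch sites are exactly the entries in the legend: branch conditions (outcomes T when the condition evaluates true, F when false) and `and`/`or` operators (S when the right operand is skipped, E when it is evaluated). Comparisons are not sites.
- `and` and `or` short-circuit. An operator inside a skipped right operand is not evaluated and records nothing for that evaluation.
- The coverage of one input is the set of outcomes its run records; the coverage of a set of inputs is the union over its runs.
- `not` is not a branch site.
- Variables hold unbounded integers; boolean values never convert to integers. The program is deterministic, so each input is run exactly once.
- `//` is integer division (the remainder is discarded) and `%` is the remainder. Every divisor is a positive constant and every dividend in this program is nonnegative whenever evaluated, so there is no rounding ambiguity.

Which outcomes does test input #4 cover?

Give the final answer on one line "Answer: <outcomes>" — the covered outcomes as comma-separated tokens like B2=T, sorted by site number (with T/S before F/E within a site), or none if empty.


Event log for input #4 (h=-2, s=4):
  B1->T, B4->E, B3->F
collecting distinct outcomes: B1=T, B3=F, B4=E
Answer: B1=T, B3=F, B4=E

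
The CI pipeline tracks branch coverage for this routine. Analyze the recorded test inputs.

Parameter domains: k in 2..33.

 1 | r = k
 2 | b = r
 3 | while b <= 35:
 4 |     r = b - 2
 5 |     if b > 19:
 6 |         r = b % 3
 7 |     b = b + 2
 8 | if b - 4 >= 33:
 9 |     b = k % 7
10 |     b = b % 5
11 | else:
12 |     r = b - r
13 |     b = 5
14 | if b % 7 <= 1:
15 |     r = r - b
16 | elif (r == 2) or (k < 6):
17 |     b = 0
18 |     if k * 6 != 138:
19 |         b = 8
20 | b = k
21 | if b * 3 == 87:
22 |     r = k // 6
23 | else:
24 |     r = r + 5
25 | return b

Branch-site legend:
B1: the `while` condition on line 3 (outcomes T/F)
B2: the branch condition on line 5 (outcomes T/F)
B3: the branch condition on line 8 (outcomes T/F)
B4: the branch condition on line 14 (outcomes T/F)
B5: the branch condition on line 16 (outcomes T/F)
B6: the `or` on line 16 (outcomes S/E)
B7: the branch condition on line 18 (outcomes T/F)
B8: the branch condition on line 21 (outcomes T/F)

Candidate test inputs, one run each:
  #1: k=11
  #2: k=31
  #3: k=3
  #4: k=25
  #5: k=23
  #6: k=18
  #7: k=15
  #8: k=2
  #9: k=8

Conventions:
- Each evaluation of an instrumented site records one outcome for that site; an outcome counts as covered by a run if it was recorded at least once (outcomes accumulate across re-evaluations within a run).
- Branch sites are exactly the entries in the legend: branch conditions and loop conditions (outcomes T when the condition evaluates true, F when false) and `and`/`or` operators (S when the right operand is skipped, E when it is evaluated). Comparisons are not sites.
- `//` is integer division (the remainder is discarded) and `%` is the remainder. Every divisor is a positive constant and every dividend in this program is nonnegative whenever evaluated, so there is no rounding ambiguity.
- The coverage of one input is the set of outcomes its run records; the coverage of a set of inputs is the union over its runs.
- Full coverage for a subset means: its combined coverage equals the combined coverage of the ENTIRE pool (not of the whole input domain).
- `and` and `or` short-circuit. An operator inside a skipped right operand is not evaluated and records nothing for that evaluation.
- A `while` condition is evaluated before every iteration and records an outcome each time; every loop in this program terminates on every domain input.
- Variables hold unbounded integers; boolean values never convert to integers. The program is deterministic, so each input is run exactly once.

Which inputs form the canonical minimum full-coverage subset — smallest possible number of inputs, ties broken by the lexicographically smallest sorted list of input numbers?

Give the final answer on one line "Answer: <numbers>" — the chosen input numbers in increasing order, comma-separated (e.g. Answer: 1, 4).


#1 (k=11) -> covered: B1=T, B1=F, B2=T, B2=F, B3=T, B4=F, B5=T, B6=S, B7=T, B8=F
#2 (k=31) -> covered: B1=T, B1=F, B2=T, B3=T, B4=F, B5=T, B6=S, B7=T, B8=F
#3 (k=3) -> covered: B1=T, B1=F, B2=T, B2=F, B3=T, B4=F, B5=T, B6=S, B7=T, B8=F
#4 (k=25) -> covered: B1=T, B1=F, B2=T, B3=T, B4=F, B5=T, B6=S, B7=T, B8=F
#5 (k=23) -> covered: B1=T, B1=F, B2=T, B3=T, B4=F, B5=T, B6=S, B7=F, B8=F
#6 (k=18) -> covered: B1=T, B1=F, B2=T, B2=F, B3=F, B4=F, B5=F, B6=E, B8=F
#7 (k=15) -> covered: B1=T, B1=F, B2=T, B2=F, B3=T, B4=T, B8=F
#8 (k=2) -> covered: B1=T, B1=F, B2=T, B2=F, B3=F, B4=F, B5=T, B6=E, B7=T, B8=F
#9 (k=8) -> covered: B1=T, B1=F, B2=T, B2=F, B3=F, B4=F, B5=F, B6=E, B8=F
union over all inputs: B1=T, B1=F, B2=T, B2=F, B3=T, B3=F, B4=T, B4=F, B5=T, B5=F, B6=S, B6=E, B7=T, B7=F, B8=F (15 outcomes)
size 1 is not enough: best union over all size-1 subsets is 10/15
size 2 is not enough: best union over all size-2 subsets is 13/15
size 3 is not enough: best union over all size-3 subsets is 14/15
inputs {1, 5, 6, 7} (size 4) cover everything; no size-4 subset with a lexicographically smaller index list covers all 15
Answer: 1, 5, 6, 7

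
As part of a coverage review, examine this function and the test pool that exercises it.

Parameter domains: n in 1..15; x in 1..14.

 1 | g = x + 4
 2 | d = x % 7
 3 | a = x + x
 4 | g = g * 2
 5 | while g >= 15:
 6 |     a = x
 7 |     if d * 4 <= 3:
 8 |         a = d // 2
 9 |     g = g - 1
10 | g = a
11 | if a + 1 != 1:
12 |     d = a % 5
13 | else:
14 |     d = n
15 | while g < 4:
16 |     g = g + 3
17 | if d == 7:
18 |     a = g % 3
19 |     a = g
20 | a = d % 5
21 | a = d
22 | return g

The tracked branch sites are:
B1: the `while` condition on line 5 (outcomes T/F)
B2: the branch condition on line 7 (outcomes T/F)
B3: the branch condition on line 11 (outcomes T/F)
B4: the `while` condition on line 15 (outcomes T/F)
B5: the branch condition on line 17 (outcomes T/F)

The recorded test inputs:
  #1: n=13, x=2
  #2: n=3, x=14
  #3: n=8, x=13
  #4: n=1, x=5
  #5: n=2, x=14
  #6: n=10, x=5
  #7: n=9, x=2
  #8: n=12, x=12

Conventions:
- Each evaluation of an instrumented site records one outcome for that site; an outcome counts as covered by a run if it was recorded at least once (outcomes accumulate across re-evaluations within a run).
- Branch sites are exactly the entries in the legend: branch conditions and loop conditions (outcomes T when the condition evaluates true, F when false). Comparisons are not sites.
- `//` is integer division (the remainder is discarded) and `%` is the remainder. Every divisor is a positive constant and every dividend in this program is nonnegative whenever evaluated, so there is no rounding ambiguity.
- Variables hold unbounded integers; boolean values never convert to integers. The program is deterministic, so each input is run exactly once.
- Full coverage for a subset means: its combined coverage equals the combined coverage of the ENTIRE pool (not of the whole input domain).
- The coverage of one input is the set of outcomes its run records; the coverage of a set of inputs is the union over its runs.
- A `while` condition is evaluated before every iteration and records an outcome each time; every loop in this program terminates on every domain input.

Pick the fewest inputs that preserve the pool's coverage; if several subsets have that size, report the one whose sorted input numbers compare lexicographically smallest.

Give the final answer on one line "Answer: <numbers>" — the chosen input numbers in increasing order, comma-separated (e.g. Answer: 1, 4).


#1 (n=13, x=2) -> B1->F, B3->T, B4->F, B5->F; covered: B1=F, B3=T, B4=F, B5=F
#2 (n=3, x=14) -> B1->T, B2->T, B1->T, B2->T, B1->T, B2->T, B1->T, B2->T, B1->T, B2->T, B1->T, B2->T, B1->T, B2->T, ...; covered: B1=T, B1=F, B2=T, B3=F, B4=T, B4=F, B5=F
#3 (n=8, x=13) -> B1->T, B2->F, B1->T, B2->F, B1->T, B2->F, B1->T, B2->F, B1->T, B2->F, B1->T, B2->F, B1->T, B2->F, ...; covered: B1=T, B1=F, B2=F, B3=T, B4=F, B5=F
#4 (n=1, x=5) -> B1->T, B2->F, B1->T, B2->F, B1->T, B2->F, B1->T, B2->F, B1->F, B3->T, B4->F, B5->F; covered: B1=T, B1=F, B2=F, B3=T, B4=F, B5=F
#5 (n=2, x=14) -> B1->T, B2->T, B1->T, B2->T, B1->T, B2->T, B1->T, B2->T, B1->T, B2->T, B1->T, B2->T, B1->T, B2->T, ...; covered: B1=T, B1=F, B2=T, B3=F, B4=T, B4=F, B5=F
#6 (n=10, x=5) -> B1->T, B2->F, B1->T, B2->F, B1->T, B2->F, B1->T, B2->F, B1->F, B3->T, B4->F, B5->F; covered: B1=T, B1=F, B2=F, B3=T, B4=F, B5=F
#7 (n=9, x=2) -> B1->F, B3->T, B4->F, B5->F; covered: B1=F, B3=T, B4=F, B5=F
#8 (n=12, x=12) -> B1->T, B2->F, B1->T, B2->F, B1->T, B2->F, B1->T, B2->F, B1->T, B2->F, B1->T, B2->F, B1->T, B2->F, ...; covered: B1=T, B1=F, B2=F, B3=T, B4=F, B5=F
the full pool covers 9 outcomes: B1=T, B1=F, B2=T, B2=F, B3=T, B3=F, B4=T, B4=F, B5=F
checked all size-1 subsets: none covers 9 outcomes (max 7/9)
at size 2, {2, 3} reaches all 9 outcomes; every lexicographically earlier size-2 subset fails
Answer: 2, 3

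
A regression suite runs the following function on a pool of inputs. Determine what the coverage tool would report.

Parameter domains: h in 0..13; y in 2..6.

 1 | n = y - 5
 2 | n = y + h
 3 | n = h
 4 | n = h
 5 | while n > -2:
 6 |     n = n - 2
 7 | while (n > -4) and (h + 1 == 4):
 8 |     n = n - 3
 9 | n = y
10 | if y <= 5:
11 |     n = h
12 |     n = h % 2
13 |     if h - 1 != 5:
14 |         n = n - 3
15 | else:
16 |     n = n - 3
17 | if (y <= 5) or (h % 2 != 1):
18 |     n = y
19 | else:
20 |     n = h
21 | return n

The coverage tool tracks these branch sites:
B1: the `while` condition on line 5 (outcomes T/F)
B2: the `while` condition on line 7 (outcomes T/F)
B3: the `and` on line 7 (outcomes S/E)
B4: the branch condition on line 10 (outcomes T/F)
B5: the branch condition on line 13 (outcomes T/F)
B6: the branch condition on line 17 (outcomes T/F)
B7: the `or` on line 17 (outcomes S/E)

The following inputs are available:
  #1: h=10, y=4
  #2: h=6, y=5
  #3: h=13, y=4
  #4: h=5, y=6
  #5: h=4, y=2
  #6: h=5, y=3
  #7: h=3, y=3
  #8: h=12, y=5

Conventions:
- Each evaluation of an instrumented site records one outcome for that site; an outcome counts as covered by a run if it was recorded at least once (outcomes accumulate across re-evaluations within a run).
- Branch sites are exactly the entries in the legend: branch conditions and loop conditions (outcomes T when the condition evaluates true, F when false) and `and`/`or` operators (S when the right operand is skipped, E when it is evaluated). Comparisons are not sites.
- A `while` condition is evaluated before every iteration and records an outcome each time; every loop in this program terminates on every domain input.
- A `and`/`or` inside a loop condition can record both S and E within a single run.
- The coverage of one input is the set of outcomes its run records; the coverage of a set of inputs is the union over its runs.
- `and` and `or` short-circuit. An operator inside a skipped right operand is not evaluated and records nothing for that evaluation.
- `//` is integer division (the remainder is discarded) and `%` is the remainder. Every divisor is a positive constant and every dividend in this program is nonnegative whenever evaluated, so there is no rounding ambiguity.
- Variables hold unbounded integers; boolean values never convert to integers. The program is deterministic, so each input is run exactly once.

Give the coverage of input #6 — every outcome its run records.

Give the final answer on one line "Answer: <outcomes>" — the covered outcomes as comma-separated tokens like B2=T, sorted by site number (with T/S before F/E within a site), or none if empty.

Event log for input #6 (h=5, y=3):
  B1->T, B1->T, B1->T, B1->T, B1->F, B3->E, B2->F, B4->T, B5->T, B7->S
  B6->T
distinct outcomes covered: B1=T, B1=F, B2=F, B3=E, B4=T, B5=T, B6=T, B7=S

Answer: B1=T, B1=F, B2=F, B3=E, B4=T, B5=T, B6=T, B7=S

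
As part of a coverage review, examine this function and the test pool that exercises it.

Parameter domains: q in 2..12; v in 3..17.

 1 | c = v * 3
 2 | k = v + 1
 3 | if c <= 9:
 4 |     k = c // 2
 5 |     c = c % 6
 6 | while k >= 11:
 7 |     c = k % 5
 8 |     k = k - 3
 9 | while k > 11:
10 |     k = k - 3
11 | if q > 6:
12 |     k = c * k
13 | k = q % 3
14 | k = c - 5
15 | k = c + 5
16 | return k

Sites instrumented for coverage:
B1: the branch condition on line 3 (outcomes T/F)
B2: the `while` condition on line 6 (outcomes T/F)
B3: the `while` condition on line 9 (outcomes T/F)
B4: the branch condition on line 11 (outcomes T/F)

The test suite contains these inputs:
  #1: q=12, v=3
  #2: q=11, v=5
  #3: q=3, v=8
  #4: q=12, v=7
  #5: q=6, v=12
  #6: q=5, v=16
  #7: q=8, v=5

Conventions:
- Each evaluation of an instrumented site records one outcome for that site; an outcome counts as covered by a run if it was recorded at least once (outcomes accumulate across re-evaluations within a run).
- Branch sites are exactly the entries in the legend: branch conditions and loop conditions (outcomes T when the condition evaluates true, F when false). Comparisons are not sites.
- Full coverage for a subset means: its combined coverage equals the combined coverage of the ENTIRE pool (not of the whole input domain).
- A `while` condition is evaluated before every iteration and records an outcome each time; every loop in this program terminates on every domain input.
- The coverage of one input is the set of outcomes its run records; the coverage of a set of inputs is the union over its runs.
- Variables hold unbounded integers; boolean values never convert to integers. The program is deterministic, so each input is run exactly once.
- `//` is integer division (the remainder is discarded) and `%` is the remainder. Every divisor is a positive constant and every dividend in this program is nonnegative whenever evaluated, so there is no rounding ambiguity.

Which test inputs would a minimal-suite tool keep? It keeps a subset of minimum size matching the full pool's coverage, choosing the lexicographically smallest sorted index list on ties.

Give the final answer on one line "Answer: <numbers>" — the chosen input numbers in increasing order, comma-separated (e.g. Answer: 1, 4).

input #1 (q=12, v=3): events B1->T, B2->F, B3->F, B4->T; covers B1=T, B2=F, B3=F, B4=T
input #2 (q=11, v=5): events B1->F, B2->F, B3->F, B4->T; covers B1=F, B2=F, B3=F, B4=T
input #3 (q=3, v=8): events B1->F, B2->F, B3->F, B4->F; covers B1=F, B2=F, B3=F, B4=F
input #4 (q=12, v=7): events B1->F, B2->F, B3->F, B4->T; covers B1=F, B2=F, B3=F, B4=T
input #5 (q=6, v=12): events B1->F, B2->T, B2->F, B3->F, B4->F; covers B1=F, B2=T, B2=F, B3=F, B4=F
input #6 (q=5, v=16): events B1->F, B2->T, B2->T, B2->T, B2->F, B3->F, B4->F; covers B1=F, B2=T, B2=F, B3=F, B4=F
input #7 (q=8, v=5): events B1->F, B2->F, B3->F, B4->T; covers B1=F, B2=F, B3=F, B4=T
the full pool covers 7 outcomes: B1=T, B1=F, B2=T, B2=F, B3=F, B4=T, B4=F
every size-1 subset falls short of the 7 outcomes (best: 5/7)
size 2: inputs {1, 5} cover all 7 outcomes, and no lexicographically smaller subset of this size does

Answer: 1, 5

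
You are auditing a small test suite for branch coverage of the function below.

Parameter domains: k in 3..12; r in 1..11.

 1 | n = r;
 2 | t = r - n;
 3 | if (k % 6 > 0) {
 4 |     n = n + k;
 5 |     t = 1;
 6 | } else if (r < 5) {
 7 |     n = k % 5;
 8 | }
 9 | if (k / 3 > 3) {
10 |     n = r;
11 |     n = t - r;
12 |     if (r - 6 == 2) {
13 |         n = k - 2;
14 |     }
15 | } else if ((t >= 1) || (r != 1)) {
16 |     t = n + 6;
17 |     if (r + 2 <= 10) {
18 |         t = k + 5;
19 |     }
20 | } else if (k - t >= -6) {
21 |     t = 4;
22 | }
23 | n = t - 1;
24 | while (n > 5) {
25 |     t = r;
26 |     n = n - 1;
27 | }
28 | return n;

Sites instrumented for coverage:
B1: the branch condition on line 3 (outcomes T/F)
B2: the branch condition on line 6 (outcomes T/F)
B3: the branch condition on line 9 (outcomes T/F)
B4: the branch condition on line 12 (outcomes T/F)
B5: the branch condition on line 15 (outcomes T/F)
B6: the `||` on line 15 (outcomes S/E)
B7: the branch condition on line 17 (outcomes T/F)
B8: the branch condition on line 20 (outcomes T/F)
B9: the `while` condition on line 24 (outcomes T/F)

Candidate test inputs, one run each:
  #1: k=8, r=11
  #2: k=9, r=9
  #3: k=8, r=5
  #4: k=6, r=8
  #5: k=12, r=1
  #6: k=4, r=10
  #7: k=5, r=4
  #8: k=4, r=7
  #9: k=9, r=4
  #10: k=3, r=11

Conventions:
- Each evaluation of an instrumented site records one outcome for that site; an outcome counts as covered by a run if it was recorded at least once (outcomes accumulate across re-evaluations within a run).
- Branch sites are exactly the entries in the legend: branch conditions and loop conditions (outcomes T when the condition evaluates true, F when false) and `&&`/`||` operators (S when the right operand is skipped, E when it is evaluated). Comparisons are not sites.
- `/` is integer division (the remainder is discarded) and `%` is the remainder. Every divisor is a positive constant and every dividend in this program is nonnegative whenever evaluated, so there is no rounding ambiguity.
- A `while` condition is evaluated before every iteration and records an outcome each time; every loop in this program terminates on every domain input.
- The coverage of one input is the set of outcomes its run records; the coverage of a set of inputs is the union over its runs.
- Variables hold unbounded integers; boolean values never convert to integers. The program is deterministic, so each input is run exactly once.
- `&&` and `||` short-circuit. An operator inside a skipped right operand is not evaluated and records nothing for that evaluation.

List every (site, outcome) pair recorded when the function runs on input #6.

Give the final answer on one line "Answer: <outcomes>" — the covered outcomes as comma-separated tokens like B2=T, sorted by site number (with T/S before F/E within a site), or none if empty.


Tracing the run of input #6 (k=4, r=10):
  B1->T, B3->F, B6->S, B5->T, B7->F, B9->T, B9->T, B9->T, B9->T, B9->T
  B9->T, B9->T, B9->T, B9->T, B9->T, B9->T, B9->T, B9->T, B9->T, B9->F
collecting distinct outcomes: B1=T, B3=F, B5=T, B6=S, B7=F, B9=T, B9=F
Answer: B1=T, B3=F, B5=T, B6=S, B7=F, B9=T, B9=F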